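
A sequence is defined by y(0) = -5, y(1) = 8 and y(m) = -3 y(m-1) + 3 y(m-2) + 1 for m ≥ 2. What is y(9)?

414883

y(2) = -3*8 + 3*(-5) + 1 = -38
y(3) = -3*(-38) + 3*8 + 1 = 139
y(4) = -3*139 + 3*(-38) + 1 = -530
y(5) = -3*(-530) + 3*139 + 1 = 2008
y(6) = -3*2008 + 3*(-530) + 1 = -7613
y(7) = -3*(-7613) + 3*2008 + 1 = 28864
y(8) = -3*28864 + 3*(-7613) + 1 = -109430
y(9) = -3*(-109430) + 3*28864 + 1 = 414883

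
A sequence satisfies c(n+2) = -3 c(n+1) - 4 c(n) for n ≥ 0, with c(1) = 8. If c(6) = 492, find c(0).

Let c(0) = x.
c(2) = -24 - 4x
c(3) = 40 + 12x
c(4) = -24 - 20x
c(5) = -88 + 12x
c(6) = 360 + 44x
So 360 + 44x = 492, giving x = 3.

3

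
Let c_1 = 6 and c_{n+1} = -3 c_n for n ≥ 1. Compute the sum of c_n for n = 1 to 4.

-120

c_2 = -3(6) = -18
c_3 = -3(-18) = 54
c_4 = -3(54) = -162
Sum = 6 + (-18) + 54 + (-162) = -120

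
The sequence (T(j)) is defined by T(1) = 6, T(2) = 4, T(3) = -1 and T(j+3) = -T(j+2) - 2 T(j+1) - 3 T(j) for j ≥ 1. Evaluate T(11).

149

T(4) = -(-1) - 2·4 - 3·6 = -25
T(5) = -(-25) - 2·(-1) - 3·4 = 15
T(6) = -15 - 2·(-25) - 3·(-1) = 38
T(7) = -38 - 2·15 - 3·(-25) = 7
T(8) = -7 - 2·38 - 3·15 = -128
T(9) = -(-128) - 2·7 - 3·38 = 0
T(10) = -0 - 2·(-128) - 3·7 = 235
T(11) = -235 - 2·0 - 3·(-128) = 149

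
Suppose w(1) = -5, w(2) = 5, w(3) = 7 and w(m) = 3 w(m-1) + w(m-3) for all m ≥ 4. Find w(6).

166

w(4) = 3·7 + (-5) = 16
w(5) = 3·16 + 5 = 53
w(6) = 3·53 + 7 = 166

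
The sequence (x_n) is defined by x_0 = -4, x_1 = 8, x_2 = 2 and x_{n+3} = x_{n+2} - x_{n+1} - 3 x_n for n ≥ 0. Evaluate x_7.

x_3 = 2 - 8 - 3*(-4) = 6
x_4 = 6 - 2 - 3*8 = -20
x_5 = (-20) - 6 - 3*2 = -32
x_6 = (-32) - (-20) - 3*6 = -30
x_7 = (-30) - (-32) - 3*(-20) = 62

62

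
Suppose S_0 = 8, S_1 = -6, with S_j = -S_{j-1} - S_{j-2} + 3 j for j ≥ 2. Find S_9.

17

S_2 = -(-6) - 8 + 6 = 4
S_3 = -4 - (-6) + 9 = 11
S_4 = -11 - 4 + 12 = -3
S_5 = -(-3) - 11 + 15 = 7
S_6 = -7 - (-3) + 18 = 14
S_7 = -14 - 7 + 21 = 0
S_8 = -0 - 14 + 24 = 10
S_9 = -10 - 0 + 27 = 17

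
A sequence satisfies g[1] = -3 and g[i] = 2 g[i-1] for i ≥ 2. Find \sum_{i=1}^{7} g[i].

-381

g[2] = 2*(-3) = -6
g[3] = 2*(-6) = -12
g[4] = 2*(-12) = -24
g[5] = 2*(-24) = -48
g[6] = 2*(-48) = -96
g[7] = 2*(-96) = -192
Sum = (-3) + (-6) + (-12) + (-24) + (-48) + (-96) + (-192) = -381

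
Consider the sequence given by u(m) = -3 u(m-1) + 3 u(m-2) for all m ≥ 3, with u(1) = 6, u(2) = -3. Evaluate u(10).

-273618

u(3) = -3·(-3) + 3·6 = 27
u(4) = -3·27 + 3·(-3) = -90
u(5) = -3·(-90) + 3·27 = 351
u(6) = -3·351 + 3·(-90) = -1323
u(7) = -3·(-1323) + 3·351 = 5022
u(8) = -3·5022 + 3·(-1323) = -19035
u(9) = -3·(-19035) + 3·5022 = 72171
u(10) = -3·72171 + 3·(-19035) = -273618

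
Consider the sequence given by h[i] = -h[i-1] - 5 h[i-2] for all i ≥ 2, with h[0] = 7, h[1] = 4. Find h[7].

h[2] = -4 - 5·7 = -39
h[3] = -(-39) - 5·4 = 19
h[4] = -19 - 5·(-39) = 176
h[5] = -176 - 5·19 = -271
h[6] = -(-271) - 5·176 = -609
h[7] = -(-609) - 5·(-271) = 1964

1964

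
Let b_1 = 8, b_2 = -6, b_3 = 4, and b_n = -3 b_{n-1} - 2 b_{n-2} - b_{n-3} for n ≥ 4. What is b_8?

-292

b_4 = -3(4) - 2(-6) - 8 = -8
b_5 = -3(-8) - 2(4) - (-6) = 22
b_6 = -3(22) - 2(-8) - 4 = -54
b_7 = -3(-54) - 2(22) - (-8) = 126
b_8 = -3(126) - 2(-54) - 22 = -292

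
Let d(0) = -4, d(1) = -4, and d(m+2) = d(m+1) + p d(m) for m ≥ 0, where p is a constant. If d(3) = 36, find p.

d(2) = -4 - 4p
d(3) = -4 - 8p
So -4 - 8p = 36, giving p = -5.

-5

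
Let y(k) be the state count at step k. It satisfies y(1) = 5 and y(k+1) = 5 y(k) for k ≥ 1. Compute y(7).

y(2) = 5*5 = 25
y(3) = 5*25 = 125
y(4) = 5*125 = 625
y(5) = 5*625 = 3125
y(6) = 5*3125 = 15625
y(7) = 5*15625 = 78125

78125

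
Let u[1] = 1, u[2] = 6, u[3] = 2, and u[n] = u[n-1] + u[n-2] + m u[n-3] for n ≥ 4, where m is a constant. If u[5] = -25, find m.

u[4] = 8 + m
u[5] = 10 + 7m
So 10 + 7m = -25, giving m = -5.

-5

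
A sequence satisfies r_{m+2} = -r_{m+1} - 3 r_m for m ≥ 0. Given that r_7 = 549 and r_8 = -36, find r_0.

Rearranging, r_{m-2} = (r_m + r_{m-1}) / -3.
r_6 = (-36 + 549) / -3 = 513/-3 = -171
r_5 = (549 + (-171)) / -3 = 378/-3 = -126
r_4 = (-171 + (-126)) / -3 = -297/-3 = 99
r_3 = (-126 + 99) / -3 = -27/-3 = 9
r_2 = (99 + 9) / -3 = 108/-3 = -36
r_1 = (9 + (-36)) / -3 = -27/-3 = 9
r_0 = (-36 + 9) / -3 = -27/-3 = 9

9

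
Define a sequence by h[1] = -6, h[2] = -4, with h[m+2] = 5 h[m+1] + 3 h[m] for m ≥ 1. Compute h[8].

h[3] = 5·(-4) + 3·(-6) = -38
h[4] = 5·(-38) + 3·(-4) = -202
h[5] = 5·(-202) + 3·(-38) = -1124
h[6] = 5·(-1124) + 3·(-202) = -6226
h[7] = 5·(-6226) + 3·(-1124) = -34502
h[8] = 5·(-34502) + 3·(-6226) = -191188

-191188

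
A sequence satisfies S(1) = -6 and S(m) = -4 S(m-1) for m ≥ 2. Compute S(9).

-393216

S(2) = -4·(-6) = 24
S(3) = -4·24 = -96
S(4) = -4·(-96) = 384
S(5) = -4·384 = -1536
S(6) = -4·(-1536) = 6144
S(7) = -4·6144 = -24576
S(8) = -4·(-24576) = 98304
S(9) = -4·98304 = -393216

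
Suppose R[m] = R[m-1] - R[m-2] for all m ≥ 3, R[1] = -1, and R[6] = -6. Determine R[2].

5

Let R[2] = w.
R[3] = 1 + w
R[4] = 1
R[5] = -w
R[6] = -1 - w
So -1 - w = -6, giving w = 5.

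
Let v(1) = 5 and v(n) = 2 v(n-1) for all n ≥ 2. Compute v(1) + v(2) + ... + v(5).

v(2) = 2*5 = 10
v(3) = 2*10 = 20
v(4) = 2*20 = 40
v(5) = 2*40 = 80
Sum = 5 + 10 + 20 + 40 + 80 = 155

155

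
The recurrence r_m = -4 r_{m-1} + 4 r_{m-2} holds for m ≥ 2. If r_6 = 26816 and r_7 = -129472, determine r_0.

6

Rearranging, r_{m-2} = (r_m + 4 r_{m-1}) / 4.
r_5 = (-129472 + 4·26816) / 4 = -22208/4 = -5552
r_4 = (26816 + 4·(-5552)) / 4 = 4608/4 = 1152
r_3 = (-5552 + 4·1152) / 4 = -944/4 = -236
r_2 = (1152 + 4·(-236)) / 4 = 208/4 = 52
r_1 = (-236 + 4·52) / 4 = -28/4 = -7
r_0 = (52 + 4·(-7)) / 4 = 24/4 = 6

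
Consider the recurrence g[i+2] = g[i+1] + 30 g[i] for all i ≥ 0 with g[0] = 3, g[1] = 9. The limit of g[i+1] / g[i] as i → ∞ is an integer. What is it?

6

The characteristic equation is r^2 - r - 30 = 0, which factors as (r - 6)(r + 5) = 0.
So the roots are 6 and -5. Since |6| > |-5| and the coefficient of 6^i is non-zero, the ratio tends to 6.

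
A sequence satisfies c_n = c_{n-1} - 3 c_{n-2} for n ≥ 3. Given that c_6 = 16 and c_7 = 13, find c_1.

1

Rearranging, c_{n-2} = (c_n - c_{n-1}) / -3.
c_5 = (13 - 16) / -3 = -3/-3 = 1
c_4 = (16 - 1) / -3 = 15/-3 = -5
c_3 = (1 - (-5)) / -3 = 6/-3 = -2
c_2 = (-5 - (-2)) / -3 = -3/-3 = 1
c_1 = (-2 - 1) / -3 = -3/-3 = 1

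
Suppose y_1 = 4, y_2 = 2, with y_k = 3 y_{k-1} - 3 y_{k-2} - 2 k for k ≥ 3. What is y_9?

-24

y_3 = 3(2) - 3(4) - 6 = -12
y_4 = 3(-12) - 3(2) - 8 = -50
y_5 = 3(-50) - 3(-12) - 10 = -124
y_6 = 3(-124) - 3(-50) - 12 = -234
y_7 = 3(-234) - 3(-124) - 14 = -344
y_8 = 3(-344) - 3(-234) - 16 = -346
y_9 = 3(-346) - 3(-344) - 18 = -24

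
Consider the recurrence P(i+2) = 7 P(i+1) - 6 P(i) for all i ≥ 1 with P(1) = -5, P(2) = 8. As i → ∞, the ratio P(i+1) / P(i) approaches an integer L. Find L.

6

The characteristic equation is r^2 - 7r + 6 = 0, which factors as (r - 6)(r - 1) = 0.
So the roots are 6 and 1. Since |6| > |1| and the coefficient of 6^i is non-zero, the ratio tends to 6.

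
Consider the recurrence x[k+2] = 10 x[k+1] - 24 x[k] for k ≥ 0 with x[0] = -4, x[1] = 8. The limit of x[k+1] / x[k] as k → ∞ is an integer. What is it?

The characteristic equation is r^2 - 10r + 24 = 0, which factors as (r - 6)(r - 4) = 0.
So the roots are 6 and 4. Since |6| > |4| and the coefficient of 6^k is non-zero, the ratio tends to 6.

6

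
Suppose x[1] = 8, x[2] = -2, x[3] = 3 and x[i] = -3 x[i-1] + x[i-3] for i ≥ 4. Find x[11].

x[4] = -3·3 + 8 = -1
x[5] = -3·(-1) + (-2) = 1
x[6] = -3·1 + 3 = 0
x[7] = -3·0 + (-1) = -1
x[8] = -3·(-1) + 1 = 4
x[9] = -3·4 + 0 = -12
x[10] = -3·(-12) + (-1) = 35
x[11] = -3·35 + 4 = -101

-101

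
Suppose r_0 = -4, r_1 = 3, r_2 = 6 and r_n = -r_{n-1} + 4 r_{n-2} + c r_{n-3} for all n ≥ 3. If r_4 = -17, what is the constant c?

r_3 = 6 - 4c
r_4 = 18 + 7c
So 18 + 7c = -17, giving c = -5.

-5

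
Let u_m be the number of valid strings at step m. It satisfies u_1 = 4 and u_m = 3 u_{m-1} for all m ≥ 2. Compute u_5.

u_2 = 3·4 = 12
u_3 = 3·12 = 36
u_4 = 3·36 = 108
u_5 = 3·108 = 324

324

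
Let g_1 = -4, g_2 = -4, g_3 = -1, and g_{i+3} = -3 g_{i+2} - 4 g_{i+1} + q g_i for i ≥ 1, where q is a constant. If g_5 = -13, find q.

5

g_4 = 19 - 4q
g_5 = -53 + 8q
So -53 + 8q = -13, giving q = 5.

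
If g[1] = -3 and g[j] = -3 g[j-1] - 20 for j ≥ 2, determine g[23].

62762119213

The fixed point is -20/(1 + 3) = -5, so g[j] + 5 = -3(g[j-1] + 5).
Hence g[j] = 2·(-3)^{j-1} - 5.
g[23] = 2·(-3)^{22} - 5 = 2·31381059609 - 5 = 62762119213.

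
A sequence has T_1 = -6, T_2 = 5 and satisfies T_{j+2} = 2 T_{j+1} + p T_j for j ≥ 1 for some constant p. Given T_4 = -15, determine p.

5

T_3 = 10 - 6p
T_4 = 20 - 7p
So 20 - 7p = -15, giving p = 5.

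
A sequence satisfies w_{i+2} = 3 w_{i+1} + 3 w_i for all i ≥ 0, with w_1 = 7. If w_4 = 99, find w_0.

-6

Let w_0 = x.
w_2 = 21 + 3x
w_3 = 84 + 9x
w_4 = 315 + 36x
So 315 + 36x = 99, giving x = -6.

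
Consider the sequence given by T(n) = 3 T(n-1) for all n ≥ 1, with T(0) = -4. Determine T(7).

T(1) = 3*(-4) = -12
T(2) = 3*(-12) = -36
T(3) = 3*(-36) = -108
T(4) = 3*(-108) = -324
T(5) = 3*(-324) = -972
T(6) = 3*(-972) = -2916
T(7) = 3*(-2916) = -8748

-8748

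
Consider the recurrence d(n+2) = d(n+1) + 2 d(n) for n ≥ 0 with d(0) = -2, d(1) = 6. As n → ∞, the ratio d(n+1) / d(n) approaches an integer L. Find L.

2

The characteristic equation is r^2 - r - 2 = 0, which factors as (r - 2)(r + 1) = 0.
So the roots are 2 and -1. Since |2| > |-1| and the coefficient of 2^n is non-zero, the ratio tends to 2.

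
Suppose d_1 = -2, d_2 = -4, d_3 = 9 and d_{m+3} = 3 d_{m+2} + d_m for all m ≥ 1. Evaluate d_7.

691

d_4 = 3·9 + (-2) = 25
d_5 = 3·25 + (-4) = 71
d_6 = 3·71 + 9 = 222
d_7 = 3·222 + 25 = 691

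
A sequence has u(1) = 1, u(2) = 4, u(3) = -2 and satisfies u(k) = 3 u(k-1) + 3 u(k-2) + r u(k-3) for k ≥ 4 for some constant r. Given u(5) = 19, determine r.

u(4) = 6 + r
u(5) = 12 + 7r
So 12 + 7r = 19, giving r = 1.

1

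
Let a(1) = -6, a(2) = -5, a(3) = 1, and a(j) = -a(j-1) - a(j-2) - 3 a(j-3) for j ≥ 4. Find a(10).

a(4) = -1 - (-5) - 3*(-6) = 22
a(5) = -22 - 1 - 3*(-5) = -8
a(6) = -(-8) - 22 - 3*1 = -17
a(7) = -(-17) - (-8) - 3*22 = -41
a(8) = -(-41) - (-17) - 3*(-8) = 82
a(9) = -82 - (-41) - 3*(-17) = 10
a(10) = -10 - 82 - 3*(-41) = 31

31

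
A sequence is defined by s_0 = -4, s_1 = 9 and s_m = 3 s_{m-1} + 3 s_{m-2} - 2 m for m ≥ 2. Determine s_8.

s_2 = 3(9) + 3(-4) - 4 = 11
s_3 = 3(11) + 3(9) - 6 = 54
s_4 = 3(54) + 3(11) - 8 = 187
s_5 = 3(187) + 3(54) - 10 = 713
s_6 = 3(713) + 3(187) - 12 = 2688
s_7 = 3(2688) + 3(713) - 14 = 10189
s_8 = 3(10189) + 3(2688) - 16 = 38615

38615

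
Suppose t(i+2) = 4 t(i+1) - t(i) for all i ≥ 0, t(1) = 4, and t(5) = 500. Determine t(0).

Let t(0) = y.
t(2) = 16 - y
t(3) = 60 - 4y
t(4) = 224 - 15y
t(5) = 836 - 56y
So 836 - 56y = 500, giving y = 6.

6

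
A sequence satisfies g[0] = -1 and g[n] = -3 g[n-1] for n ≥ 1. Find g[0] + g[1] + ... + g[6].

-547

g[1] = -3(-1) = 3
g[2] = -3(3) = -9
g[3] = -3(-9) = 27
g[4] = -3(27) = -81
g[5] = -3(-81) = 243
g[6] = -3(243) = -729
Sum = (-1) + 3 + (-9) + 27 + (-81) + 243 + (-729) = -547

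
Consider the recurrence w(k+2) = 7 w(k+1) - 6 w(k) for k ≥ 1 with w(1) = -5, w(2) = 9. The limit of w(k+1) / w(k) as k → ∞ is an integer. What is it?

6

The characteristic equation is r^2 - 7r + 6 = 0, which factors as (r - 6)(r - 1) = 0.
So the roots are 6 and 1. Since |6| > |1| and the coefficient of 6^k is non-zero, the ratio tends to 6.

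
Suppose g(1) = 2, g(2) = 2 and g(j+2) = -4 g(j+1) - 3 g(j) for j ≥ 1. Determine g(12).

354290

g(3) = -4·2 - 3·2 = -14
g(4) = -4·(-14) - 3·2 = 50
g(5) = -4·50 - 3·(-14) = -158
g(6) = -4·(-158) - 3·50 = 482
g(7) = -4·482 - 3·(-158) = -1454
g(8) = -4·(-1454) - 3·482 = 4370
g(9) = -4·4370 - 3·(-1454) = -13118
g(10) = -4·(-13118) - 3·4370 = 39362
g(11) = -4·39362 - 3·(-13118) = -118094
g(12) = -4·(-118094) - 3·39362 = 354290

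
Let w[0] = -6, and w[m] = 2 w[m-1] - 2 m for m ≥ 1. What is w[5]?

-306

w[1] = 2·(-6) - 2 = -14
w[2] = 2·(-14) - 4 = -32
w[3] = 2·(-32) - 6 = -70
w[4] = 2·(-70) - 8 = -148
w[5] = 2·(-148) - 10 = -306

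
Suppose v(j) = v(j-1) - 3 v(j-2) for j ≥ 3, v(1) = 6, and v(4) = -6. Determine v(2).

-6

Let v(2) = z.
v(3) = -18 + z
v(4) = -18 - 2z
So -18 - 2z = -6, giving z = -6.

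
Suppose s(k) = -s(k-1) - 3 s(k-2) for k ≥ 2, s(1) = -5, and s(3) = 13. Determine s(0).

1

Let s(0) = y.
s(2) = 5 - 3y
s(3) = 10 + 3y
So 10 + 3y = 13, giving y = 1.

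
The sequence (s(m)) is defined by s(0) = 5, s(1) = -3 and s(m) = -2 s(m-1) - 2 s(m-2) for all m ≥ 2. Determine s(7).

s(2) = -2(-3) - 2(5) = -4
s(3) = -2(-4) - 2(-3) = 14
s(4) = -2(14) - 2(-4) = -20
s(5) = -2(-20) - 2(14) = 12
s(6) = -2(12) - 2(-20) = 16
s(7) = -2(16) - 2(12) = -56

-56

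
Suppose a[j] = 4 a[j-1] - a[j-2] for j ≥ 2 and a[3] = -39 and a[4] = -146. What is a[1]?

-1

Rearranging, a[j-2] = -(a[j] - 4 a[j-1]).
a[2] = -(-146 - 4(-39)) = -10
a[1] = -(-39 - 4(-10)) = -1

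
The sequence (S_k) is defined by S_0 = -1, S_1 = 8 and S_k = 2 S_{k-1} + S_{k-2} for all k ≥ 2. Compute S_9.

7472

S_2 = 2(8) + (-1) = 15
S_3 = 2(15) + 8 = 38
S_4 = 2(38) + 15 = 91
S_5 = 2(91) + 38 = 220
S_6 = 2(220) + 91 = 531
S_7 = 2(531) + 220 = 1282
S_8 = 2(1282) + 531 = 3095
S_9 = 2(3095) + 1282 = 7472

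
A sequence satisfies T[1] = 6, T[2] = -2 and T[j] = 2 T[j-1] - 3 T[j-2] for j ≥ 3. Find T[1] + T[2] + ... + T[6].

T[3] = 2*(-2) - 3*6 = -22
T[4] = 2*(-22) - 3*(-2) = -38
T[5] = 2*(-38) - 3*(-22) = -10
T[6] = 2*(-10) - 3*(-38) = 94
Sum = 6 + (-2) + (-22) + (-38) + (-10) + 94 = 28

28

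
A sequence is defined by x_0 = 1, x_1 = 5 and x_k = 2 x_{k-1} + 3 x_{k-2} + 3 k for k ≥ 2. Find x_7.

x_2 = 2·5 + 3·1 + 6 = 19
x_3 = 2·19 + 3·5 + 9 = 62
x_4 = 2·62 + 3·19 + 12 = 193
x_5 = 2·193 + 3·62 + 15 = 587
x_6 = 2·587 + 3·193 + 18 = 1771
x_7 = 2·1771 + 3·587 + 21 = 5324

5324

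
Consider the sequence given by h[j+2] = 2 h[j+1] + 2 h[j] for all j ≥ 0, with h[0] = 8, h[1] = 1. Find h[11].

125280

h[2] = 2(1) + 2(8) = 18
h[3] = 2(18) + 2(1) = 38
h[4] = 2(38) + 2(18) = 112
h[5] = 2(112) + 2(38) = 300
h[6] = 2(300) + 2(112) = 824
h[7] = 2(824) + 2(300) = 2248
h[8] = 2(2248) + 2(824) = 6144
h[9] = 2(6144) + 2(2248) = 16784
h[10] = 2(16784) + 2(6144) = 45856
h[11] = 2(45856) + 2(16784) = 125280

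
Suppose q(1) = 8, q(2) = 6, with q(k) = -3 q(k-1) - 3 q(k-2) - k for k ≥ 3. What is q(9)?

1197

q(3) = -3(6) - 3(8) - 3 = -45
q(4) = -3(-45) - 3(6) - 4 = 113
q(5) = -3(113) - 3(-45) - 5 = -209
q(6) = -3(-209) - 3(113) - 6 = 282
q(7) = -3(282) - 3(-209) - 7 = -226
q(8) = -3(-226) - 3(282) - 8 = -176
q(9) = -3(-176) - 3(-226) - 9 = 1197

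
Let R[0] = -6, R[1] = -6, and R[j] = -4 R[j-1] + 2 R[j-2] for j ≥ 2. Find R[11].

-9124800

R[2] = -4(-6) + 2(-6) = 12
R[3] = -4(12) + 2(-6) = -60
R[4] = -4(-60) + 2(12) = 264
R[5] = -4(264) + 2(-60) = -1176
R[6] = -4(-1176) + 2(264) = 5232
R[7] = -4(5232) + 2(-1176) = -23280
R[8] = -4(-23280) + 2(5232) = 103584
R[9] = -4(103584) + 2(-23280) = -460896
R[10] = -4(-460896) + 2(103584) = 2050752
R[11] = -4(2050752) + 2(-460896) = -9124800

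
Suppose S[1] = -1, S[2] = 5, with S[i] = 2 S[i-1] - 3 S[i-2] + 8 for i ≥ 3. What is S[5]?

S[3] = 2·5 - 3·(-1) + 8 = 21
S[4] = 2·21 - 3·5 + 8 = 35
S[5] = 2·35 - 3·21 + 8 = 15

15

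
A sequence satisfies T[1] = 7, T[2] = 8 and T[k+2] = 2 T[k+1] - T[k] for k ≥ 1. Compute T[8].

14

T[3] = 2(8) - 7 = 9
T[4] = 2(9) - 8 = 10
T[5] = 2(10) - 9 = 11
T[6] = 2(11) - 10 = 12
T[7] = 2(12) - 11 = 13
T[8] = 2(13) - 12 = 14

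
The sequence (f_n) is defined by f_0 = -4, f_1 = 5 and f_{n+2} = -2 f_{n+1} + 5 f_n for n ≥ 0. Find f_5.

f_2 = -2(5) + 5(-4) = -30
f_3 = -2(-30) + 5(5) = 85
f_4 = -2(85) + 5(-30) = -320
f_5 = -2(-320) + 5(85) = 1065

1065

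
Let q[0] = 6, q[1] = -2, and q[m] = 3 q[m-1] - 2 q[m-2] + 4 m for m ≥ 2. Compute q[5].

30

q[2] = 3*(-2) - 2*6 + 8 = -10
q[3] = 3*(-10) - 2*(-2) + 12 = -14
q[4] = 3*(-14) - 2*(-10) + 16 = -6
q[5] = 3*(-6) - 2*(-14) + 20 = 30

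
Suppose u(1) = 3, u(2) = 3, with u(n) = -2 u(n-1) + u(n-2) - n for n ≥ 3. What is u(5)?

-33

u(3) = -2·3 + 3 - 3 = -6
u(4) = -2·(-6) + 3 - 4 = 11
u(5) = -2·11 + (-6) - 5 = -33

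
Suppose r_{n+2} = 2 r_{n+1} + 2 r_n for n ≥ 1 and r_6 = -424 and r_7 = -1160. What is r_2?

Rearranging, r_{n-2} = (r_n - 2 r_{n-1}) / 2.
r_5 = (-1160 - 2*(-424)) / 2 = -312/2 = -156
r_4 = (-424 - 2*(-156)) / 2 = -112/2 = -56
r_3 = (-156 - 2*(-56)) / 2 = -44/2 = -22
r_2 = (-56 - 2*(-22)) / 2 = -12/2 = -6

-6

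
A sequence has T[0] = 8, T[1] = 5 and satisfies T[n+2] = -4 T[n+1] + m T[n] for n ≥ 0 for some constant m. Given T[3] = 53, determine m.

T[2] = -20 + 8m
T[3] = 80 - 27m
So 80 - 27m = 53, giving m = 1.

1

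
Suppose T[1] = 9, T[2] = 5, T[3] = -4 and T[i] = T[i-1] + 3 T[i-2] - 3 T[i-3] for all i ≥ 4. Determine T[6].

T[4] = (-4) + 3·5 - 3·9 = -16
T[5] = (-16) + 3·(-4) - 3·5 = -43
T[6] = (-43) + 3·(-16) - 3·(-4) = -79

-79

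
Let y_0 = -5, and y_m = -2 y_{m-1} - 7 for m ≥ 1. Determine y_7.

y_1 = -2(-5) - 7 = 3
y_2 = -2(3) - 7 = -13
y_3 = -2(-13) - 7 = 19
y_4 = -2(19) - 7 = -45
y_5 = -2(-45) - 7 = 83
y_6 = -2(83) - 7 = -173
y_7 = -2(-173) - 7 = 339

339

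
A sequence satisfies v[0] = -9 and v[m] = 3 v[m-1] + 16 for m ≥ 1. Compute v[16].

-43046729

The fixed point is 16/(1 - 3) = -8, so v[m] + 8 = 3(v[m-1] + 8).
Hence v[m] = -1·3^m - 8.
v[16] = -1·3^{16} - 8 = -1·43046721 - 8 = -43046729.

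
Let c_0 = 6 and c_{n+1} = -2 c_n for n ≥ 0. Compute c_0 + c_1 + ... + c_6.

c_1 = -2·6 = -12
c_2 = -2·(-12) = 24
c_3 = -2·24 = -48
c_4 = -2·(-48) = 96
c_5 = -2·96 = -192
c_6 = -2·(-192) = 384
Sum = 6 + (-12) + 24 + (-48) + 96 + (-192) + 384 = 258

258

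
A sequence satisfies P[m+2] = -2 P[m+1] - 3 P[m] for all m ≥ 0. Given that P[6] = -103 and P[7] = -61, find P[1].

Rearranging, P[m-2] = (P[m] + 2 P[m-1]) / -3.
P[5] = (-61 + 2·(-103)) / -3 = -267/-3 = 89
P[4] = (-103 + 2·89) / -3 = 75/-3 = -25
P[3] = (89 + 2·(-25)) / -3 = 39/-3 = -13
P[2] = (-25 + 2·(-13)) / -3 = -51/-3 = 17
P[1] = (-13 + 2·17) / -3 = 21/-3 = -7

-7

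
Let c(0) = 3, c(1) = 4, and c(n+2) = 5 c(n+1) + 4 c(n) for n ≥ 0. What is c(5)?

c(2) = 5·4 + 4·3 = 32
c(3) = 5·32 + 4·4 = 176
c(4) = 5·176 + 4·32 = 1008
c(5) = 5·1008 + 4·176 = 5744

5744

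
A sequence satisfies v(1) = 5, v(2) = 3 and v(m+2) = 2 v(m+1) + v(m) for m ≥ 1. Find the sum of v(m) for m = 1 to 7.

v(3) = 2·3 + 5 = 11
v(4) = 2·11 + 3 = 25
v(5) = 2·25 + 11 = 61
v(6) = 2·61 + 25 = 147
v(7) = 2·147 + 61 = 355
Sum = 5 + 3 + 11 + 25 + 61 + 147 + 355 = 607

607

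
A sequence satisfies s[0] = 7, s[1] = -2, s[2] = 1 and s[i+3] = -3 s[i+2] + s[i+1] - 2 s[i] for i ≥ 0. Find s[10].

102966

s[3] = -3(1) + (-2) - 2(7) = -19
s[4] = -3(-19) + 1 - 2(-2) = 62
s[5] = -3(62) + (-19) - 2(1) = -207
s[6] = -3(-207) + 62 - 2(-19) = 721
s[7] = -3(721) + (-207) - 2(62) = -2494
s[8] = -3(-2494) + 721 - 2(-207) = 8617
s[9] = -3(8617) + (-2494) - 2(721) = -29787
s[10] = -3(-29787) + 8617 - 2(-2494) = 102966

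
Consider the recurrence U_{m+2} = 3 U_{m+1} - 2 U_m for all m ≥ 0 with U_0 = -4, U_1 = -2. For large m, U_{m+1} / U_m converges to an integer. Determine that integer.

The characteristic equation is r^2 - 3r + 2 = 0, which factors as (r - 2)(r - 1) = 0.
So the roots are 2 and 1. Since |2| > |1| and the coefficient of 2^m is non-zero, the ratio tends to 2.

2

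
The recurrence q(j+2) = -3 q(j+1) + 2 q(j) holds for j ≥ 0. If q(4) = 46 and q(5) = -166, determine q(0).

-5

Rearranging, q(j-2) = (q(j) + 3 q(j-1)) / 2.
q(3) = (-166 + 3·46) / 2 = -28/2 = -14
q(2) = (46 + 3·(-14)) / 2 = 4/2 = 2
q(1) = (-14 + 3·2) / 2 = -8/2 = -4
q(0) = (2 + 3·(-4)) / 2 = -10/2 = -5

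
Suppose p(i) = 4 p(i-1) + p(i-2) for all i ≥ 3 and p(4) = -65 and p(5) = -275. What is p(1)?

Rearranging, p(i-2) = p(i) - 4 p(i-1).
p(3) = -275 - 4·(-65) = -15
p(2) = -65 - 4·(-15) = -5
p(1) = -15 - 4·(-5) = 5

5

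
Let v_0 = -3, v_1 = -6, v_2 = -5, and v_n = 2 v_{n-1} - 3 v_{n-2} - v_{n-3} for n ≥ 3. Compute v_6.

-24

v_3 = 2*(-5) - 3*(-6) - (-3) = 11
v_4 = 2*11 - 3*(-5) - (-6) = 43
v_5 = 2*43 - 3*11 - (-5) = 58
v_6 = 2*58 - 3*43 - 11 = -24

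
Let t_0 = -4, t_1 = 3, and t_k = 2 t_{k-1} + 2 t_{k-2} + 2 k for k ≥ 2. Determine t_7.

t_2 = 2(3) + 2(-4) + 4 = 2
t_3 = 2(2) + 2(3) + 6 = 16
t_4 = 2(16) + 2(2) + 8 = 44
t_5 = 2(44) + 2(16) + 10 = 130
t_6 = 2(130) + 2(44) + 12 = 360
t_7 = 2(360) + 2(130) + 14 = 994

994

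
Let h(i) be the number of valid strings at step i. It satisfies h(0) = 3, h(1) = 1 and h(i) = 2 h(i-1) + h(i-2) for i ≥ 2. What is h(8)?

h(2) = 2·1 + 3 = 5
h(3) = 2·5 + 1 = 11
h(4) = 2·11 + 5 = 27
h(5) = 2·27 + 11 = 65
h(6) = 2·65 + 27 = 157
h(7) = 2·157 + 65 = 379
h(8) = 2·379 + 157 = 915

915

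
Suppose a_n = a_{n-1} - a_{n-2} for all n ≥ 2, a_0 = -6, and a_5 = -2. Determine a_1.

-4

Let a_1 = w.
a_2 = 6 + w
a_3 = 6
a_4 = -w
a_5 = -6 - w
So -6 - w = -2, giving w = -4.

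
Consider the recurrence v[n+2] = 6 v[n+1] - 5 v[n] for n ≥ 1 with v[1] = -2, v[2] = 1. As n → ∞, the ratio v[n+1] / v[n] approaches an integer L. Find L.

The characteristic equation is r^2 - 6r + 5 = 0, which factors as (r - 5)(r - 1) = 0.
So the roots are 5 and 1. Since |5| > |1| and the coefficient of 5^n is non-zero, the ratio tends to 5.

5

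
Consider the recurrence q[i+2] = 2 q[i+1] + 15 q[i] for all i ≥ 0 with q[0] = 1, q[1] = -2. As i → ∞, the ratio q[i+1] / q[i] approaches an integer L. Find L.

The characteristic equation is r^2 - 2r - 15 = 0, which factors as (r - 5)(r + 3) = 0.
So the roots are 5 and -3. Since |5| > |-3| and the coefficient of 5^i is non-zero, the ratio tends to 5.

5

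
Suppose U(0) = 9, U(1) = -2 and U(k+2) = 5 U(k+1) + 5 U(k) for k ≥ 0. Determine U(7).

199750

U(2) = 5·(-2) + 5·9 = 35
U(3) = 5·35 + 5·(-2) = 165
U(4) = 5·165 + 5·35 = 1000
U(5) = 5·1000 + 5·165 = 5825
U(6) = 5·5825 + 5·1000 = 34125
U(7) = 5·34125 + 5·5825 = 199750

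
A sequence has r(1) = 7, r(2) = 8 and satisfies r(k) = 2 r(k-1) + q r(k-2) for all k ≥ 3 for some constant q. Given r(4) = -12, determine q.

r(3) = 16 + 7q
r(4) = 32 + 22q
So 32 + 22q = -12, giving q = -2.

-2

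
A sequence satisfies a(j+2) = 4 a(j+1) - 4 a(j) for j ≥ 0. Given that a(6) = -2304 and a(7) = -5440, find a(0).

3

Rearranging, a(j-2) = (a(j) - 4 a(j-1)) / -4.
a(5) = (-5440 - 4·(-2304)) / -4 = 3776/-4 = -944
a(4) = (-2304 - 4·(-944)) / -4 = 1472/-4 = -368
a(3) = (-944 - 4·(-368)) / -4 = 528/-4 = -132
a(2) = (-368 - 4·(-132)) / -4 = 160/-4 = -40
a(1) = (-132 - 4·(-40)) / -4 = 28/-4 = -7
a(0) = (-40 - 4·(-7)) / -4 = -12/-4 = 3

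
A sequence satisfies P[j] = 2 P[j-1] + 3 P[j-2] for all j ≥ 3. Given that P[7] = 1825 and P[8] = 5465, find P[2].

Rearranging, P[j-2] = (P[j] - 2 P[j-1]) / 3.
P[6] = (5465 - 2·1825) / 3 = 1815/3 = 605
P[5] = (1825 - 2·605) / 3 = 615/3 = 205
P[4] = (605 - 2·205) / 3 = 195/3 = 65
P[3] = (205 - 2·65) / 3 = 75/3 = 25
P[2] = (65 - 2·25) / 3 = 15/3 = 5

5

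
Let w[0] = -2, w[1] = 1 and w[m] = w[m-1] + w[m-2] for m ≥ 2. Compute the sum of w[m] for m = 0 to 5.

w[2] = 1 + (-2) = -1
w[3] = (-1) + 1 = 0
w[4] = 0 + (-1) = -1
w[5] = (-1) + 0 = -1
Sum = (-2) + 1 + (-1) + 0 + (-1) + (-1) = -4

-4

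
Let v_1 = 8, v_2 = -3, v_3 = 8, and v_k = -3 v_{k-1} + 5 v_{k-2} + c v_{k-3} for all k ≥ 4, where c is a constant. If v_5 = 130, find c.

v_4 = -39 + 8c
v_5 = 157 - 27c
So 157 - 27c = 130, giving c = 1.

1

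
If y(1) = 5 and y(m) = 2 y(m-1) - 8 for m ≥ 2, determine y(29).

-805306360

The fixed point is -8/(1 - 2) = 8, so y(m) - 8 = 2(y(m-1) - 8).
Hence y(m) = -3·2^{m-1} + 8.
y(29) = -3·2^{28} + 8 = -3·268435456 + 8 = -805306360.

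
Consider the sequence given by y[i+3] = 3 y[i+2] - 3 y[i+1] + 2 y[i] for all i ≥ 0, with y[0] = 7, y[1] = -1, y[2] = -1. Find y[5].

y[3] = 3(-1) - 3(-1) + 2(7) = 14
y[4] = 3(14) - 3(-1) + 2(-1) = 43
y[5] = 3(43) - 3(14) + 2(-1) = 85

85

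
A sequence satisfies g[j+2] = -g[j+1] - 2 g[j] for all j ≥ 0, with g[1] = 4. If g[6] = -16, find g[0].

Let g[0] = y.
g[2] = -4 - 2y
g[3] = -4 + 2y
g[4] = 12 + 2y
g[5] = -4 - 6y
g[6] = -20 + 2y
So -20 + 2y = -16, giving y = 2.

2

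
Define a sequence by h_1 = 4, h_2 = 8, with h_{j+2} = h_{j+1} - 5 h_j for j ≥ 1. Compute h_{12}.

-1972

h_3 = 8 - 5·4 = -12
h_4 = (-12) - 5·8 = -52
h_5 = (-52) - 5·(-12) = 8
h_6 = 8 - 5·(-52) = 268
h_7 = 268 - 5·8 = 228
h_8 = 228 - 5·268 = -1112
h_9 = (-1112) - 5·228 = -2252
h_{10} = (-2252) - 5·(-1112) = 3308
h_{11} = 3308 - 5·(-2252) = 14568
h_{12} = 14568 - 5·3308 = -1972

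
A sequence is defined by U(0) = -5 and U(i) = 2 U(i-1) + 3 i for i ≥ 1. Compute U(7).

101

U(1) = 2·(-5) + 3 = -7
U(2) = 2·(-7) + 6 = -8
U(3) = 2·(-8) + 9 = -7
U(4) = 2·(-7) + 12 = -2
U(5) = 2·(-2) + 15 = 11
U(6) = 2·11 + 18 = 40
U(7) = 2·40 + 21 = 101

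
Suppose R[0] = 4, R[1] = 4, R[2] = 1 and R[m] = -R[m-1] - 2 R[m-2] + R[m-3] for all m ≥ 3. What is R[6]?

R[3] = -1 - 2*4 + 4 = -5
R[4] = -(-5) - 2*1 + 4 = 7
R[5] = -7 - 2*(-5) + 1 = 4
R[6] = -4 - 2*7 + (-5) = -23

-23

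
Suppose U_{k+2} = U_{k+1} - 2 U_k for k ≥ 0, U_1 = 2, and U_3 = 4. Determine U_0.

Let U_0 = w.
U_2 = 2 - 2w
U_3 = -2 - 2w
So -2 - 2w = 4, giving w = -3.

-3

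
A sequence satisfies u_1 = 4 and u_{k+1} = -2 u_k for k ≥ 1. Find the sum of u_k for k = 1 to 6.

u_2 = -2·4 = -8
u_3 = -2·(-8) = 16
u_4 = -2·16 = -32
u_5 = -2·(-32) = 64
u_6 = -2·64 = -128
Sum = 4 + (-8) + 16 + (-32) + 64 + (-128) = -84

-84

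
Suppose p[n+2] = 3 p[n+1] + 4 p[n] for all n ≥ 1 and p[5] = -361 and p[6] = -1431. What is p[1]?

-4

Rearranging, p[n-2] = (p[n] - 3 p[n-1]) / 4.
p[4] = (-1431 - 3(-361)) / 4 = -348/4 = -87
p[3] = (-361 - 3(-87)) / 4 = -100/4 = -25
p[2] = (-87 - 3(-25)) / 4 = -12/4 = -3
p[1] = (-25 - 3(-3)) / 4 = -16/4 = -4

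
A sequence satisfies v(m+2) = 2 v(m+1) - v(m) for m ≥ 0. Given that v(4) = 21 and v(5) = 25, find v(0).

5

Rearranging, v(m-2) = -(v(m) - 2 v(m-1)).
v(3) = -(25 - 2·21) = 17
v(2) = -(21 - 2·17) = 13
v(1) = -(17 - 2·13) = 9
v(0) = -(13 - 2·9) = 5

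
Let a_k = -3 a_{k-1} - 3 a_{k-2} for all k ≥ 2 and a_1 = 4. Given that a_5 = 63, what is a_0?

1

Let a_0 = x.
a_2 = -12 - 3x
a_3 = 24 + 9x
a_4 = -36 - 18x
a_5 = 36 + 27x
So 36 + 27x = 63, giving x = 1.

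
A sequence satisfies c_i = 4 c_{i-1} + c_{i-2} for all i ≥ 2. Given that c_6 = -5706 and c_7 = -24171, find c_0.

Rearranging, c_{i-2} = c_i - 4 c_{i-1}.
c_5 = -24171 - 4(-5706) = -1347
c_4 = -5706 - 4(-1347) = -318
c_3 = -1347 - 4(-318) = -75
c_2 = -318 - 4(-75) = -18
c_1 = -75 - 4(-18) = -3
c_0 = -18 - 4(-3) = -6

-6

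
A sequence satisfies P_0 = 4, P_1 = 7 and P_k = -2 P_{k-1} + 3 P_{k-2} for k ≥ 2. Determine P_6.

P_2 = -2*7 + 3*4 = -2
P_3 = -2*(-2) + 3*7 = 25
P_4 = -2*25 + 3*(-2) = -56
P_5 = -2*(-56) + 3*25 = 187
P_6 = -2*187 + 3*(-56) = -542

-542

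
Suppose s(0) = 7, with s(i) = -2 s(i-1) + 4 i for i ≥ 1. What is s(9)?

-3116

s(1) = -2(7) + 4 = -10
s(2) = -2(-10) + 8 = 28
s(3) = -2(28) + 12 = -44
s(4) = -2(-44) + 16 = 104
s(5) = -2(104) + 20 = -188
s(6) = -2(-188) + 24 = 400
s(7) = -2(400) + 28 = -772
s(8) = -2(-772) + 32 = 1576
s(9) = -2(1576) + 36 = -3116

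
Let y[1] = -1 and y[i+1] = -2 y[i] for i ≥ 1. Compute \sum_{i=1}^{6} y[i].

21

y[2] = -2(-1) = 2
y[3] = -2(2) = -4
y[4] = -2(-4) = 8
y[5] = -2(8) = -16
y[6] = -2(-16) = 32
Sum = (-1) + 2 + (-4) + 8 + (-16) + 32 = 21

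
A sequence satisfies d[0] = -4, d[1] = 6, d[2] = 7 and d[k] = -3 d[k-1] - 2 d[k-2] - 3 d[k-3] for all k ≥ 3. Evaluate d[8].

1582

d[3] = -3·7 - 2·6 - 3·(-4) = -21
d[4] = -3·(-21) - 2·7 - 3·6 = 31
d[5] = -3·31 - 2·(-21) - 3·7 = -72
d[6] = -3·(-72) - 2·31 - 3·(-21) = 217
d[7] = -3·217 - 2·(-72) - 3·31 = -600
d[8] = -3·(-600) - 2·217 - 3·(-72) = 1582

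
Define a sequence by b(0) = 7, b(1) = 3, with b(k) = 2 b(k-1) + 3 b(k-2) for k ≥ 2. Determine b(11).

b(2) = 2(3) + 3(7) = 27
b(3) = 2(27) + 3(3) = 63
b(4) = 2(63) + 3(27) = 207
b(5) = 2(207) + 3(63) = 603
b(6) = 2(603) + 3(207) = 1827
b(7) = 2(1827) + 3(603) = 5463
b(8) = 2(5463) + 3(1827) = 16407
b(9) = 2(16407) + 3(5463) = 49203
b(10) = 2(49203) + 3(16407) = 147627
b(11) = 2(147627) + 3(49203) = 442863

442863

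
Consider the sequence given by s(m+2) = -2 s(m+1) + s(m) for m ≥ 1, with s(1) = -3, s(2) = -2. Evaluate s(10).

-746

s(3) = -2(-2) + (-3) = 1
s(4) = -2(1) + (-2) = -4
s(5) = -2(-4) + 1 = 9
s(6) = -2(9) + (-4) = -22
s(7) = -2(-22) + 9 = 53
s(8) = -2(53) + (-22) = -128
s(9) = -2(-128) + 53 = 309
s(10) = -2(309) + (-128) = -746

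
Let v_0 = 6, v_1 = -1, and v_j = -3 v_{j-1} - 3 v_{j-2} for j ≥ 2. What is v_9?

v_2 = -3·(-1) - 3·6 = -15
v_3 = -3·(-15) - 3·(-1) = 48
v_4 = -3·48 - 3·(-15) = -99
v_5 = -3·(-99) - 3·48 = 153
v_6 = -3·153 - 3·(-99) = -162
v_7 = -3·(-162) - 3·153 = 27
v_8 = -3·27 - 3·(-162) = 405
v_9 = -3·405 - 3·27 = -1296

-1296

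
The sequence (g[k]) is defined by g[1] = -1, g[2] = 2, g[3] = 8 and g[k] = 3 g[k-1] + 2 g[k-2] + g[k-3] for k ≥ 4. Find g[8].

4723

g[4] = 3(8) + 2(2) + (-1) = 27
g[5] = 3(27) + 2(8) + 2 = 99
g[6] = 3(99) + 2(27) + 8 = 359
g[7] = 3(359) + 2(99) + 27 = 1302
g[8] = 3(1302) + 2(359) + 99 = 4723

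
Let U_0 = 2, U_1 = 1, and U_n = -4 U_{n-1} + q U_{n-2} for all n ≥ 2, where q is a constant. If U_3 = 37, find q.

U_2 = -4 + 2q
U_3 = 16 - 7q
So 16 - 7q = 37, giving q = -3.

-3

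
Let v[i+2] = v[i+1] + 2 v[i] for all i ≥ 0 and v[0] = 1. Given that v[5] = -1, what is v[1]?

Let v[1] = x.
v[2] = 2 + x
v[3] = 2 + 3x
v[4] = 6 + 5x
v[5] = 10 + 11x
So 10 + 11x = -1, giving x = -1.

-1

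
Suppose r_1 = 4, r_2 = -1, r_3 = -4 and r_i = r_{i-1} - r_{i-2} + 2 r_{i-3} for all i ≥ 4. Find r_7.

-3

r_4 = (-4) - (-1) + 2·4 = 5
r_5 = 5 - (-4) + 2·(-1) = 7
r_6 = 7 - 5 + 2·(-4) = -6
r_7 = (-6) - 7 + 2·5 = -3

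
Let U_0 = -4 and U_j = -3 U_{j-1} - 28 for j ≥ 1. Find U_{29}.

The fixed point is -28/(1 + 3) = -7, so U_j + 7 = -3(U_{j-1} + 7).
Hence U_j = 3·(-3)^j - 7.
U_{29} = 3·(-3)^{29} - 7 = 3·-68630377364883 - 7 = -205891132094656.

-205891132094656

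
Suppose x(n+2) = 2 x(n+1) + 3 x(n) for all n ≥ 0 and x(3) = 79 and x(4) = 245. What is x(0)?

5

Rearranging, x(n-2) = (x(n) - 2 x(n-1)) / 3.
x(2) = (245 - 2·79) / 3 = 87/3 = 29
x(1) = (79 - 2·29) / 3 = 21/3 = 7
x(0) = (29 - 2·7) / 3 = 15/3 = 5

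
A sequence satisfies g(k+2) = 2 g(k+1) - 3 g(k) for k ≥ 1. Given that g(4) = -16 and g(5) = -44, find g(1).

Rearranging, g(k-2) = (g(k) - 2 g(k-1)) / -3.
g(3) = (-44 - 2·(-16)) / -3 = -12/-3 = 4
g(2) = (-16 - 2·4) / -3 = -24/-3 = 8
g(1) = (4 - 2·8) / -3 = -12/-3 = 4

4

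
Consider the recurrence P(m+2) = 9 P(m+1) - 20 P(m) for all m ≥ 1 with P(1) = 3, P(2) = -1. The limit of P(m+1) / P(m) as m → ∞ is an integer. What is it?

5

The characteristic equation is r^2 - 9r + 20 = 0, which factors as (r - 5)(r - 4) = 0.
So the roots are 5 and 4. Since |5| > |4| and the coefficient of 5^m is non-zero, the ratio tends to 5.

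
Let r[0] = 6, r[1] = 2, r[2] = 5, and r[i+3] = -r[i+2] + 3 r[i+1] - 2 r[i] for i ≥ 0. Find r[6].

r[3] = -5 + 3*2 - 2*6 = -11
r[4] = -(-11) + 3*5 - 2*2 = 22
r[5] = -22 + 3*(-11) - 2*5 = -65
r[6] = -(-65) + 3*22 - 2*(-11) = 153

153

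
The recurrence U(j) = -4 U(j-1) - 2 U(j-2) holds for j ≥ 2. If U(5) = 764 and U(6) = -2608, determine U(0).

Rearranging, U(j-2) = (U(j) + 4 U(j-1)) / -2.
U(4) = (-2608 + 4(764)) / -2 = 448/-2 = -224
U(3) = (764 + 4(-224)) / -2 = -132/-2 = 66
U(2) = (-224 + 4(66)) / -2 = 40/-2 = -20
U(1) = (66 + 4(-20)) / -2 = -14/-2 = 7
U(0) = (-20 + 4(7)) / -2 = 8/-2 = -4

-4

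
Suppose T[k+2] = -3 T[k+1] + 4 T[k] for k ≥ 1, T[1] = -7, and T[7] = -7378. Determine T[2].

2

Let T[2] = z.
T[3] = -28 - 3z
T[4] = 84 + 13z
T[5] = -364 - 51z
T[6] = 1428 + 205z
T[7] = -5740 - 819z
So -5740 - 819z = -7378, giving z = 2.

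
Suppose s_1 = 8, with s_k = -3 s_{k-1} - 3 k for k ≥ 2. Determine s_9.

s_2 = -3·8 - 6 = -30
s_3 = -3·(-30) - 9 = 81
s_4 = -3·81 - 12 = -255
s_5 = -3·(-255) - 15 = 750
s_6 = -3·750 - 18 = -2268
s_7 = -3·(-2268) - 21 = 6783
s_8 = -3·6783 - 24 = -20373
s_9 = -3·(-20373) - 27 = 61092

61092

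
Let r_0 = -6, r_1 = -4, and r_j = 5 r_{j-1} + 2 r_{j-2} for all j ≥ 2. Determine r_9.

-4044984

r_2 = 5(-4) + 2(-6) = -32
r_3 = 5(-32) + 2(-4) = -168
r_4 = 5(-168) + 2(-32) = -904
r_5 = 5(-904) + 2(-168) = -4856
r_6 = 5(-4856) + 2(-904) = -26088
r_7 = 5(-26088) + 2(-4856) = -140152
r_8 = 5(-140152) + 2(-26088) = -752936
r_9 = 5(-752936) + 2(-140152) = -4044984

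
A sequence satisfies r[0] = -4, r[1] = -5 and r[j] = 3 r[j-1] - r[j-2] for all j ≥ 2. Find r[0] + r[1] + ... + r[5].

r[2] = 3*(-5) - (-4) = -11
r[3] = 3*(-11) - (-5) = -28
r[4] = 3*(-28) - (-11) = -73
r[5] = 3*(-73) - (-28) = -191
Sum = (-4) + (-5) + (-11) + (-28) + (-73) + (-191) = -312

-312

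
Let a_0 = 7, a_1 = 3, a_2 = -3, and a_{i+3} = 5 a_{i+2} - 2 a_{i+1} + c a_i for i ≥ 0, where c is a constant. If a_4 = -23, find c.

2

a_3 = -21 + 7c
a_4 = -99 + 38c
So -99 + 38c = -23, giving c = 2.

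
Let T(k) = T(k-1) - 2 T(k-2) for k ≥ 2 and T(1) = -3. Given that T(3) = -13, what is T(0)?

Let T(0) = w.
T(2) = -3 - 2w
T(3) = 3 - 2w
So 3 - 2w = -13, giving w = 8.

8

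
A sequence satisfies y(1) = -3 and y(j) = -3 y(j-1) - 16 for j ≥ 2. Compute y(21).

The fixed point is -16/(1 + 3) = -4, so y(j) + 4 = -3(y(j-1) + 4).
Hence y(j) = 1·(-3)^{j-1} - 4.
y(21) = 1·(-3)^{20} - 4 = 1·3486784401 - 4 = 3486784397.

3486784397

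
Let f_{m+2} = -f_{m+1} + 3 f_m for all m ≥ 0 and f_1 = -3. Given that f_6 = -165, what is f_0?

-5

Let f_0 = z.
f_2 = 3 + 3z
f_3 = -12 - 3z
f_4 = 21 + 12z
f_5 = -57 - 21z
f_6 = 120 + 57z
So 120 + 57z = -165, giving z = -5.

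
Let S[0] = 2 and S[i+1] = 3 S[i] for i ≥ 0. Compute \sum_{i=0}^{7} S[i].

6560

S[1] = 3·2 = 6
S[2] = 3·6 = 18
S[3] = 3·18 = 54
S[4] = 3·54 = 162
S[5] = 3·162 = 486
S[6] = 3·486 = 1458
S[7] = 3·1458 = 4374
Sum = 2 + 6 + 18 + 54 + 162 + 486 + 1458 + 4374 = 6560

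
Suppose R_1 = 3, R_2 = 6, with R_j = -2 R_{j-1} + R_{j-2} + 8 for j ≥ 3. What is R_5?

R_3 = -2*6 + 3 + 8 = -1
R_4 = -2*(-1) + 6 + 8 = 16
R_5 = -2*16 + (-1) + 8 = -25

-25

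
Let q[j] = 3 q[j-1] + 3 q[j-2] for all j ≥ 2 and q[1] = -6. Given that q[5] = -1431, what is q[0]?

Let q[0] = z.
q[2] = -18 + 3z
q[3] = -72 + 9z
q[4] = -270 + 36z
q[5] = -1026 + 135z
So -1026 + 135z = -1431, giving z = -3.

-3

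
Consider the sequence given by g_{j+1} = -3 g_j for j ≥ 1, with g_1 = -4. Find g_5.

g_2 = -3*(-4) = 12
g_3 = -3*12 = -36
g_4 = -3*(-36) = 108
g_5 = -3*108 = -324

-324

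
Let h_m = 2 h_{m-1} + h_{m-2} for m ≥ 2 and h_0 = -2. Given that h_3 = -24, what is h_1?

Let h_1 = z.
h_2 = -2 + 2z
h_3 = -4 + 5z
So -4 + 5z = -24, giving z = -4.

-4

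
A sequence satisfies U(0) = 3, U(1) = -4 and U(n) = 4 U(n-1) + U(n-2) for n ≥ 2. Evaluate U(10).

-1369453

U(2) = 4*(-4) + 3 = -13
U(3) = 4*(-13) + (-4) = -56
U(4) = 4*(-56) + (-13) = -237
U(5) = 4*(-237) + (-56) = -1004
U(6) = 4*(-1004) + (-237) = -4253
U(7) = 4*(-4253) + (-1004) = -18016
U(8) = 4*(-18016) + (-4253) = -76317
U(9) = 4*(-76317) + (-18016) = -323284
U(10) = 4*(-323284) + (-76317) = -1369453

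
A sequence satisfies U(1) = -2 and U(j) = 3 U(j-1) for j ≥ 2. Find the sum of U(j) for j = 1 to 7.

U(2) = 3·(-2) = -6
U(3) = 3·(-6) = -18
U(4) = 3·(-18) = -54
U(5) = 3·(-54) = -162
U(6) = 3·(-162) = -486
U(7) = 3·(-486) = -1458
Sum = (-2) + (-6) + (-18) + (-54) + (-162) + (-486) + (-1458) = -2186

-2186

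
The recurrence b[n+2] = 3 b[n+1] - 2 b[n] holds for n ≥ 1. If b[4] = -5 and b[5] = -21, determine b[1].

9

Rearranging, b[n-2] = (b[n] - 3 b[n-1]) / -2.
b[3] = (-21 - 3·(-5)) / -2 = -6/-2 = 3
b[2] = (-5 - 3·3) / -2 = -14/-2 = 7
b[1] = (3 - 3·7) / -2 = -18/-2 = 9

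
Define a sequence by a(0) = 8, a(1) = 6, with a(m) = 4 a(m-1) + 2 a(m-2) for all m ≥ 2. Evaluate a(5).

3416

a(2) = 4*6 + 2*8 = 40
a(3) = 4*40 + 2*6 = 172
a(4) = 4*172 + 2*40 = 768
a(5) = 4*768 + 2*172 = 3416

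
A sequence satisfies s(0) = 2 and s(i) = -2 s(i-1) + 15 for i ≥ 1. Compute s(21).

6291461

The fixed point is 15/(1 + 2) = 5, so s(i) - 5 = -2(s(i-1) - 5).
Hence s(i) = -3·(-2)^i + 5.
s(21) = -3·(-2)^{21} + 5 = -3·-2097152 + 5 = 6291461.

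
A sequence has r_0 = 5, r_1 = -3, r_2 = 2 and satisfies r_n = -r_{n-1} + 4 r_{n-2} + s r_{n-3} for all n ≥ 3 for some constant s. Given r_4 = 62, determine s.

-5

r_3 = -14 + 5s
r_4 = 22 - 8s
So 22 - 8s = 62, giving s = -5.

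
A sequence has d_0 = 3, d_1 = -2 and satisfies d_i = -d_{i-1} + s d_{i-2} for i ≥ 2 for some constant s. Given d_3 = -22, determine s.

4

d_2 = 2 + 3s
d_3 = -2 - 5s
So -2 - 5s = -22, giving s = 4.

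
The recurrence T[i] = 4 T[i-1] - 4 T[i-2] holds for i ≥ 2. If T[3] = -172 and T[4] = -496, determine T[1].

-5

Rearranging, T[i-2] = (T[i] - 4 T[i-1]) / -4.
T[2] = (-496 - 4*(-172)) / -4 = 192/-4 = -48
T[1] = (-172 - 4*(-48)) / -4 = 20/-4 = -5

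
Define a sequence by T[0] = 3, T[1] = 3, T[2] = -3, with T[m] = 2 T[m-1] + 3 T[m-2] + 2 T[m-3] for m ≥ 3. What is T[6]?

T[3] = 2*(-3) + 3*3 + 2*3 = 9
T[4] = 2*9 + 3*(-3) + 2*3 = 15
T[5] = 2*15 + 3*9 + 2*(-3) = 51
T[6] = 2*51 + 3*15 + 2*9 = 165

165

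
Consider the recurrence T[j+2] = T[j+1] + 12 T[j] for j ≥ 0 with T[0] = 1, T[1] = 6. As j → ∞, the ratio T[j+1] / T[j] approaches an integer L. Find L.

The characteristic equation is r^2 - r - 12 = 0, which factors as (r - 4)(r + 3) = 0.
So the roots are 4 and -3. Since |4| > |-3| and the coefficient of 4^j is non-zero, the ratio tends to 4.

4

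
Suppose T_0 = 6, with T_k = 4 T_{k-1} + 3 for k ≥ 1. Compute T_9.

1835007

T_1 = 4·6 + 3 = 27
T_2 = 4·27 + 3 = 111
T_3 = 4·111 + 3 = 447
T_4 = 4·447 + 3 = 1791
T_5 = 4·1791 + 3 = 7167
T_6 = 4·7167 + 3 = 28671
T_7 = 4·28671 + 3 = 114687
T_8 = 4·114687 + 3 = 458751
T_9 = 4·458751 + 3 = 1835007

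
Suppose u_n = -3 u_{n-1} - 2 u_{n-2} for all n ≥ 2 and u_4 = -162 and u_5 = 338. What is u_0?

3

Rearranging, u_{n-2} = (u_n + 3 u_{n-1}) / -2.
u_3 = (338 + 3(-162)) / -2 = -148/-2 = 74
u_2 = (-162 + 3(74)) / -2 = 60/-2 = -30
u_1 = (74 + 3(-30)) / -2 = -16/-2 = 8
u_0 = (-30 + 3(8)) / -2 = -6/-2 = 3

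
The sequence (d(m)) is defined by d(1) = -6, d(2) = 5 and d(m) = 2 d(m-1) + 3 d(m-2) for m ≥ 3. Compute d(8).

d(3) = 2·5 + 3·(-6) = -8
d(4) = 2·(-8) + 3·5 = -1
d(5) = 2·(-1) + 3·(-8) = -26
d(6) = 2·(-26) + 3·(-1) = -55
d(7) = 2·(-55) + 3·(-26) = -188
d(8) = 2·(-188) + 3·(-55) = -541

-541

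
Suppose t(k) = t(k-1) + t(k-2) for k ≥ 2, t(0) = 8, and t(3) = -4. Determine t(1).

-6

Let t(1) = z.
t(2) = 8 + z
t(3) = 8 + 2z
So 8 + 2z = -4, giving z = -6.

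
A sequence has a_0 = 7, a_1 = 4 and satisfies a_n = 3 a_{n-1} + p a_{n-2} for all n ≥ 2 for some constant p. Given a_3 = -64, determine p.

-4

a_2 = 12 + 7p
a_3 = 36 + 25p
So 36 + 25p = -64, giving p = -4.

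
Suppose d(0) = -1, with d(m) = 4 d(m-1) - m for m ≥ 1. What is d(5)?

-1477

d(1) = 4(-1) - 1 = -5
d(2) = 4(-5) - 2 = -22
d(3) = 4(-22) - 3 = -91
d(4) = 4(-91) - 4 = -368
d(5) = 4(-368) - 5 = -1477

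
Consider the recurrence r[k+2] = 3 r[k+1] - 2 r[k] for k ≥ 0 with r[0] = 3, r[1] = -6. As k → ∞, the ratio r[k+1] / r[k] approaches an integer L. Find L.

2

The characteristic equation is r^2 - 3r + 2 = 0, which factors as (r - 2)(r - 1) = 0.
So the roots are 2 and 1. Since |2| > |1| and the coefficient of 2^k is non-zero, the ratio tends to 2.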